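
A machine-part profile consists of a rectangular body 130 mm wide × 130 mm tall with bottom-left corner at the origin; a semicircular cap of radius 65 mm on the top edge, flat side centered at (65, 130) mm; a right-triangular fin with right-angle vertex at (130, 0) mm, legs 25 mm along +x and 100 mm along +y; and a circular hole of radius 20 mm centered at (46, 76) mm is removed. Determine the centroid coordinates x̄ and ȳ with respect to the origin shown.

x̄ = 69.91 mm, ȳ = 88.84 mm

rectangular body: A = 130 × 130 = 16900.00, centroid at (65.00, 65.00).
semicircular top: A = ½π·65² = 6636.61, centroid at (65.00, 157.59).
triangular fin: A = ½·25·100 = 1250.00, centroid at (138.33, 33.33).
hole: A = −π·20² = -1256.64, centroid at (46.00, 76.00).
ΣA = 23529.98 mm²
ΣAx̄ = (16900.00)(65.00) + (6636.61)(65.00) + (1250.00)(138.33) + (-1256.64)(46.00) = 1644991.30 mm³
ΣAȳ = (16900.00)(65.00) + (6636.61)(157.59) + (1250.00)(33.33) + (-1256.64)(76.00) = 2090505.47 mm³
x̄ = 1644991.30 / 23529.98 = 69.91 mm
ȳ = 2090505.47 / 23529.98 = 88.84 mm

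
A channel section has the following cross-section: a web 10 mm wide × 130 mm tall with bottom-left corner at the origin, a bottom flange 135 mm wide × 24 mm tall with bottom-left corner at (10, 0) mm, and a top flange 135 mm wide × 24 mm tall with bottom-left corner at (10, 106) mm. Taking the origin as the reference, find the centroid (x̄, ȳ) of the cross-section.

x̄ = 65.39 mm, ȳ = 65.00 mm

web: A = 10 × 130 = 1300.00, centroid at (5.00, 65.00).
bottom flange: A = 135 × 24 = 3240.00, centroid at (77.50, 12.00).
top flange: A = 135 × 24 = 3240.00, centroid at (77.50, 118.00).
ΣA = 7780.00 mm², ΣAx̄ = 508700.00 mm³, ΣAȳ = 505700.00 mm³.
x̄ = 508700.00/7780.00 = 65.39 mm; ȳ = 505700.00/7780.00 = 65.00 mm.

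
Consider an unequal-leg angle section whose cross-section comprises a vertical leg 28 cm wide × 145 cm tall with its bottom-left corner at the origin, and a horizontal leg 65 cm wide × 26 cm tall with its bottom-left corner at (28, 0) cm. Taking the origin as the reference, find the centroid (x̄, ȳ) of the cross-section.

vertical leg: A = 28 × 145 = 4060.00, centroid at (14.00, 72.50).
horizontal leg: A = 65 × 26 = 1690.00, centroid at (60.50, 13.00).
ΣA = 5750.00 cm²
ΣAx̄ = (4060.00)(14.00) + (1690.00)(60.50) = 159085.00 cm³
ΣAȳ = (4060.00)(72.50) + (1690.00)(13.00) = 316320.00 cm³
x̄ = 159085.00 / 5750.00 = 27.67 cm
ȳ = 316320.00 / 5750.00 = 55.01 cm

x̄ = 27.67 cm, ȳ = 55.01 cm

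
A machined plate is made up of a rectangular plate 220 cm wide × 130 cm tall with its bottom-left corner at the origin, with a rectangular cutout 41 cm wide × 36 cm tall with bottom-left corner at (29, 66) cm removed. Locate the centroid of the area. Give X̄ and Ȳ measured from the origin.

plate: A = 220 × 130 = 28600.00, centroid at (110.00, 65.00).
hole: A = −(41 × 36) = -1476.00, centroid at (49.50, 84.00).
ΣA = 27124.00 cm², ΣAX̄ = 3072938.00 cm³, ΣAȲ = 1735016.00 cm³.
X̄ = 3072938.00/27124.00 = 113.29 cm; Ȳ = 1735016.00/27124.00 = 63.97 cm.

X̄ = 113.29 cm, Ȳ = 63.97 cm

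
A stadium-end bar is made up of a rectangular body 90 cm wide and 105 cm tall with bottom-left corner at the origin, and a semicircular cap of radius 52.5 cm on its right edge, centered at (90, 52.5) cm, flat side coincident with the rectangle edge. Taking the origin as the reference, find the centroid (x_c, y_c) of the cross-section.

x_c = 66.14 cm, y_c = 52.50 cm

rectangular body: A = 90 × 105 = 9450.00, centroid at (45.00, 52.50).
semicircular end: A = ½π·52.5² = 4329.51, centroid at (112.28, 52.50).
ΣA = 13779.51 cm²
ΣAx_c = (9450.00)(45.00) + (4329.51)(112.28) = 911374.41 cm³
ΣAy_c = (9450.00)(52.50) + (4329.51)(52.50) = 723424.14 cm³
x_c = 911374.41 / 13779.51 = 66.14 cm
y_c = 723424.14 / 13779.51 = 52.50 cm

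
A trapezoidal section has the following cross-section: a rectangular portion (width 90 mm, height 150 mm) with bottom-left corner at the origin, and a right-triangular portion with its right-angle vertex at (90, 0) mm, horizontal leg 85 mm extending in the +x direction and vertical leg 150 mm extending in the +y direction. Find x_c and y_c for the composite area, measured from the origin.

x_c = 68.52 mm, y_c = 66.98 mm

Part | A | x̄ᵢ | ȳᵢ | A·x̄ᵢ | A·ȳᵢ
rectangular portion | 13500.00 | 45.00 | 75.00 | 607500.00 | 1012500.00
triangular portion | 6375.00 | 118.33 | 50.00 | 754375.00 | 318750.00
Σ | 19875.00 |  |  | 1361875.00 | 1331250.00
x_c = 1361875.00 / 19875.00 = 68.52 mm
y_c = 1331250.00 / 19875.00 = 66.98 mm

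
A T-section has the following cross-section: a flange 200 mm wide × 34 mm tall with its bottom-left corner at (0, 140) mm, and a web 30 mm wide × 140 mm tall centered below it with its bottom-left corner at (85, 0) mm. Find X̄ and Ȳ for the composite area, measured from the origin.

X̄ = 100.00 mm, Ȳ = 123.78 mm

Part | A | x̄ᵢ | ȳᵢ | A·x̄ᵢ | A·ȳᵢ
web | 4200.00 | 100.00 | 70.00 | 420000.00 | 294000.00
flange | 6800.00 | 100.00 | 157.00 | 680000.00 | 1067600.00
Σ | 11000.00 |  |  | 1100000.00 | 1361600.00
X̄ = 1100000.00 / 11000.00 = 100.00 mm
Ȳ = 1361600.00 / 11000.00 = 123.78 mm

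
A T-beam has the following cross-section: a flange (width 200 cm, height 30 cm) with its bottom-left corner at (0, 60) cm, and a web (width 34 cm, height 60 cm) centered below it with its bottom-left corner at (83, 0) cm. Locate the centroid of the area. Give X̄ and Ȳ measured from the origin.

web: A = 34 × 60 = 2040.00, centroid at (100.00, 30.00).
flange: A = 200 × 30 = 6000.00, centroid at (100.00, 75.00).
ΣA = 8040.00 cm²
ΣAX̄ = (2040.00)(100.00) + (6000.00)(100.00) = 804000.00 cm³
ΣAȲ = (2040.00)(30.00) + (6000.00)(75.00) = 511200.00 cm³
X̄ = 804000.00 / 8040.00 = 100.00 cm
Ȳ = 511200.00 / 8040.00 = 63.58 cm

X̄ = 100.00 cm, Ȳ = 63.58 cm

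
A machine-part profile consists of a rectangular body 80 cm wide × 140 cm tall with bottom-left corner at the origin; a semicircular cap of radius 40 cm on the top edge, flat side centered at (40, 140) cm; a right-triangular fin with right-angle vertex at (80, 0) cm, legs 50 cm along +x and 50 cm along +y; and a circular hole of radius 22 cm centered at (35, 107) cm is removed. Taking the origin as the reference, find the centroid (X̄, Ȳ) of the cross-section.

X̄ = 45.83 cm, Ȳ = 77.12 cm

rectangular body: A = 80 × 140 = 11200.00, centroid at (40.00, 70.00).
semicircular top: A = ½π·40² = 2513.27, centroid at (40.00, 156.98).
triangular fin: A = ½·50·50 = 1250.00, centroid at (96.67, 16.67).
hole: A = −π·22² = -1520.53, centroid at (35.00, 107.00).
ΣA = 13442.74 cm², ΣAX̄ = 616145.72 cm³, ΣAȲ = 1036661.58 cm³.
X̄ = 616145.72/13442.74 = 45.83 cm; Ȳ = 1036661.58/13442.74 = 77.12 cm.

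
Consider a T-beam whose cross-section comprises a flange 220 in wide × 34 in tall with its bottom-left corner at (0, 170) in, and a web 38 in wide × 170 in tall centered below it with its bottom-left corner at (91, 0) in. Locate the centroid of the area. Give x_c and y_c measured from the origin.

Part | A | x̄ᵢ | ȳᵢ | A·x̄ᵢ | A·ȳᵢ
web | 6460.00 | 110.00 | 85.00 | 710600.00 | 549100.00
flange | 7480.00 | 110.00 | 187.00 | 822800.00 | 1398760.00
Σ | 13940.00 |  |  | 1533400.00 | 1947860.00
x_c = 1533400.00 / 13940.00 = 110.00 in
y_c = 1947860.00 / 13940.00 = 139.73 in

x_c = 110.00 in, y_c = 139.73 in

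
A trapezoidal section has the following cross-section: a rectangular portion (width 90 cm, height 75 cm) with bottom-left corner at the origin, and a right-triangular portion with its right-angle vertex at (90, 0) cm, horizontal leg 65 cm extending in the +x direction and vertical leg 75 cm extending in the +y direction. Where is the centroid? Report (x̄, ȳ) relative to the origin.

x̄ = 62.69 cm, ȳ = 34.18 cm

rectangular portion: A = 90 × 75 = 6750.00, centroid at (45.00, 37.50).
triangular portion: A = ½·65·75 = 2437.50, centroid at (111.67, 25.00).
ΣA = 9187.50 cm², ΣAx̄ = 575937.50 cm³, ΣAȳ = 314062.50 cm³.
x̄ = 575937.50/9187.50 = 62.69 cm; ȳ = 314062.50/9187.50 = 34.18 cm.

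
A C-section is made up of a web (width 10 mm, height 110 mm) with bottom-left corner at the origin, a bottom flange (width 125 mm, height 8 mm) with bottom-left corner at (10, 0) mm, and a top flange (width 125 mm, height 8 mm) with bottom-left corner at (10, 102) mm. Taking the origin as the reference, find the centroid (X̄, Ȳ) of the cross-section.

web: A = 10 × 110 = 1100.00, centroid at (5.00, 55.00).
bottom flange: A = 125 × 8 = 1000.00, centroid at (72.50, 4.00).
top flange: A = 125 × 8 = 1000.00, centroid at (72.50, 106.00).
ΣA = 3100.00 mm²
ΣAX̄ = (1100.00)(5.00) + (1000.00)(72.50) + (1000.00)(72.50) = 150500.00 mm³
ΣAȲ = (1100.00)(55.00) + (1000.00)(4.00) + (1000.00)(106.00) = 170500.00 mm³
X̄ = 150500.00 / 3100.00 = 48.55 mm
Ȳ = 170500.00 / 3100.00 = 55.00 mm

X̄ = 48.55 mm, Ȳ = 55.00 mm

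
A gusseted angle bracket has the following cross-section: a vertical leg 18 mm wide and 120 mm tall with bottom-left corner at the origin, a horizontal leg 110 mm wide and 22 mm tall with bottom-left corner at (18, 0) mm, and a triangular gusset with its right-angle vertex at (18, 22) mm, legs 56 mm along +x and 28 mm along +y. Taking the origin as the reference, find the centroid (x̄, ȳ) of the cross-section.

Part | A | x̄ᵢ | ȳᵢ | A·x̄ᵢ | A·ȳᵢ
vertical leg | 2160.00 | 9.00 | 60.00 | 19440.00 | 129600.00
horizontal leg | 2420.00 | 73.00 | 11.00 | 176660.00 | 26620.00
gusset | 784.00 | 36.67 | 31.33 | 28746.67 | 24565.33
Σ | 5364.00 |  |  | 224846.67 | 180785.33
x̄ = 224846.67 / 5364.00 = 41.92 mm
ȳ = 180785.33 / 5364.00 = 33.70 mm

x̄ = 41.92 mm, ȳ = 33.70 mm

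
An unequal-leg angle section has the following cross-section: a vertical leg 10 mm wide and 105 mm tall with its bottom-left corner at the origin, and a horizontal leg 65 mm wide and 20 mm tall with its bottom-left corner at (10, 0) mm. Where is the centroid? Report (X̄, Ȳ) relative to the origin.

Part | A | x̄ᵢ | ȳᵢ | A·x̄ᵢ | A·ȳᵢ
vertical leg | 1050.00 | 5.00 | 52.50 | 5250.00 | 55125.00
horizontal leg | 1300.00 | 42.50 | 10.00 | 55250.00 | 13000.00
Σ | 2350.00 |  |  | 60500.00 | 68125.00
X̄ = 60500.00 / 2350.00 = 25.74 mm
Ȳ = 68125.00 / 2350.00 = 28.99 mm

X̄ = 25.74 mm, Ȳ = 28.99 mm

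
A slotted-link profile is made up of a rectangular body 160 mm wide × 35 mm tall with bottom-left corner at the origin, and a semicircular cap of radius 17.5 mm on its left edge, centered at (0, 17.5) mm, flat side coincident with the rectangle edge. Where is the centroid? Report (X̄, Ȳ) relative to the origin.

Part | A | x̄ᵢ | ȳᵢ | A·x̄ᵢ | A·ȳᵢ
rectangular body | 5600.00 | 80.00 | 17.50 | 448000.00 | 98000.00
semicircular end | 481.06 | -7.43 | 17.50 | -3572.92 | 8418.49
Σ | 6081.06 |  |  | 444427.08 | 106418.49
X̄ = 444427.08 / 6081.06 = 73.08 mm
Ȳ = 106418.49 / 6081.06 = 17.50 mm

X̄ = 73.08 mm, Ȳ = 17.50 mm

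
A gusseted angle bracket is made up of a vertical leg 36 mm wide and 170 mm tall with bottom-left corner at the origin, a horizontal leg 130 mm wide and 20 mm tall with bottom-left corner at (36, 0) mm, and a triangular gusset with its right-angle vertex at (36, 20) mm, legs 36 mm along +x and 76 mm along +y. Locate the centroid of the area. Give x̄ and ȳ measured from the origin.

vertical leg: A = 36 × 170 = 6120.00, centroid at (18.00, 85.00).
horizontal leg: A = 130 × 20 = 2600.00, centroid at (101.00, 10.00).
gusset: A = ½·36·76 = 1368.00, centroid at (48.00, 45.33).
ΣA = 10088.00 mm², ΣAx̄ = 438424.00 mm³, ΣAȳ = 608216.00 mm³.
x̄ = 438424.00/10088.00 = 43.46 mm; ȳ = 608216.00/10088.00 = 60.29 mm.

x̄ = 43.46 mm, ȳ = 60.29 mm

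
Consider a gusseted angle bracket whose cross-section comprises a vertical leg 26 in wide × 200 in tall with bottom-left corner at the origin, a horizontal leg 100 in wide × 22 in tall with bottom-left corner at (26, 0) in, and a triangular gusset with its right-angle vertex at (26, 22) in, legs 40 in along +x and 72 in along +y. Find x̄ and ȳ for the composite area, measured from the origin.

x̄ = 32.97 in, ȳ = 69.05 in

Part | A | x̄ᵢ | ȳᵢ | A·x̄ᵢ | A·ȳᵢ
vertical leg | 5200.00 | 13.00 | 100.00 | 67600.00 | 520000.00
horizontal leg | 2200.00 | 76.00 | 11.00 | 167200.00 | 24200.00
gusset | 1440.00 | 39.33 | 46.00 | 56640.00 | 66240.00
Σ | 8840.00 |  |  | 291440.00 | 610440.00
x̄ = 291440.00 / 8840.00 = 32.97 in
ȳ = 610440.00 / 8840.00 = 69.05 in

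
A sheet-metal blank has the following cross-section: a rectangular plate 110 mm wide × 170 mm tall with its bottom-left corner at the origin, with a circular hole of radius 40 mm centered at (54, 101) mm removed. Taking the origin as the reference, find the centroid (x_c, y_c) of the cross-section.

x_c = 55.37 mm, y_c = 79.12 mm

plate: A = 110 × 170 = 18700.00, centroid at (55.00, 85.00).
hole: A = −π·40² = -5026.55, centroid at (54.00, 101.00).
ΣA = 13673.45 mm², ΣAx_c = 757066.39 mm³, ΣAy_c = 1081818.63 mm³.
x_c = 757066.39/13673.45 = 55.37 mm; y_c = 1081818.63/13673.45 = 79.12 mm.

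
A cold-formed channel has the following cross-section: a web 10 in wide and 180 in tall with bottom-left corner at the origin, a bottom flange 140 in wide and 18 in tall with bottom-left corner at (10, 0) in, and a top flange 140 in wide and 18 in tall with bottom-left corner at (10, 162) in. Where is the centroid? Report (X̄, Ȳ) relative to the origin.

X̄ = 60.26 in, Ȳ = 90.00 in

web: A = 10 × 180 = 1800.00, centroid at (5.00, 90.00).
bottom flange: A = 140 × 18 = 2520.00, centroid at (80.00, 9.00).
top flange: A = 140 × 18 = 2520.00, centroid at (80.00, 171.00).
ΣA = 6840.00 in², ΣAX̄ = 412200.00 in³, ΣAȲ = 615600.00 in³.
X̄ = 412200.00/6840.00 = 60.26 in; Ȳ = 615600.00/6840.00 = 90.00 in.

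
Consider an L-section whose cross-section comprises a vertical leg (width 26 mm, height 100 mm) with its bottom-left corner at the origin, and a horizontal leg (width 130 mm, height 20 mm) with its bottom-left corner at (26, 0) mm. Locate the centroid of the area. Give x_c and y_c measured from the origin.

vertical leg: A = 26 × 100 = 2600.00, centroid at (13.00, 50.00).
horizontal leg: A = 130 × 20 = 2600.00, centroid at (91.00, 10.00).
ΣA = 5200.00 mm²
ΣAx_c = (2600.00)(13.00) + (2600.00)(91.00) = 270400.00 mm³
ΣAy_c = (2600.00)(50.00) + (2600.00)(10.00) = 156000.00 mm³
x_c = 270400.00 / 5200.00 = 52.00 mm
y_c = 156000.00 / 5200.00 = 30.00 mm

x_c = 52.00 mm, y_c = 30.00 mm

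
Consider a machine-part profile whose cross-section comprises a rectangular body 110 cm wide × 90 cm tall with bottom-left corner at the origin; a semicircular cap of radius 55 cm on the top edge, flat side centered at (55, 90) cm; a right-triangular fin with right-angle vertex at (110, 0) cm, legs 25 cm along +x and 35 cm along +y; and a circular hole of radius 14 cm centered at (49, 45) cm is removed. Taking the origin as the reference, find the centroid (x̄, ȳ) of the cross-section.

x̄ = 57.17 cm, ȳ = 66.43 cm

rectangular body: A = 110 × 90 = 9900.00, centroid at (55.00, 45.00).
semicircular top: A = ½π·55² = 4751.66, centroid at (55.00, 113.34).
triangular fin: A = ½·25·35 = 437.50, centroid at (118.33, 11.67).
hole: A = −π·14² = -615.75, centroid at (49.00, 45.00).
ΣA = 14473.41 cm², ΣAx̄ = 827440.22 cm³, ΣAȳ = 961461.29 cm³.
x̄ = 827440.22/14473.41 = 57.17 cm; ȳ = 961461.29/14473.41 = 66.43 cm.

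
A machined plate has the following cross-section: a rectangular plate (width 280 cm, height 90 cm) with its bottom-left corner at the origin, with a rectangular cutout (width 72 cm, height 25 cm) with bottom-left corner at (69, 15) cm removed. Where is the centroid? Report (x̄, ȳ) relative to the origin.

x̄ = 142.69 cm, ȳ = 46.35 cm

Part | A | x̄ᵢ | ȳᵢ | A·x̄ᵢ | A·ȳᵢ
plate | 25200.00 | 140.00 | 45.00 | 3528000.00 | 1134000.00
hole | -1800.00 | 105.00 | 27.50 | -189000.00 | -49500.00
Σ | 23400.00 |  |  | 3339000.00 | 1084500.00
x̄ = 3339000.00 / 23400.00 = 142.69 cm
ȳ = 1084500.00 / 23400.00 = 46.35 cm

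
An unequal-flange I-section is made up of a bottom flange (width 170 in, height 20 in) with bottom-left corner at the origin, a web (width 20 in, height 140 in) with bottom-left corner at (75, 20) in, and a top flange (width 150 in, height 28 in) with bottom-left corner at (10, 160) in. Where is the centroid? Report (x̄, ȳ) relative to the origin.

Part | A | x̄ᵢ | ȳᵢ | A·x̄ᵢ | A·ȳᵢ
bottom flange | 3400.00 | 85.00 | 10.00 | 289000.00 | 34000.00
web | 2800.00 | 85.00 | 90.00 | 238000.00 | 252000.00
top flange | 4200.00 | 85.00 | 174.00 | 357000.00 | 730800.00
Σ | 10400.00 |  |  | 884000.00 | 1016800.00
x̄ = 884000.00 / 10400.00 = 85.00 in
ȳ = 1016800.00 / 10400.00 = 97.77 in

x̄ = 85.00 in, ȳ = 97.77 in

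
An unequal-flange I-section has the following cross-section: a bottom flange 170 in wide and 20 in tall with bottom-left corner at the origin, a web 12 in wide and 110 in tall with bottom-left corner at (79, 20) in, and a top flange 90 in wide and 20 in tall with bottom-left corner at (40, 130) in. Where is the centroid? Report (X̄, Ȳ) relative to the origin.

bottom flange: A = 170 × 20 = 3400.00, centroid at (85.00, 10.00).
web: A = 12 × 110 = 1320.00, centroid at (85.00, 75.00).
top flange: A = 90 × 20 = 1800.00, centroid at (85.00, 140.00).
ΣA = 6520.00 in², ΣAX̄ = 554200.00 in³, ΣAȲ = 385000.00 in³.
X̄ = 554200.00/6520.00 = 85.00 in; Ȳ = 385000.00/6520.00 = 59.05 in.

X̄ = 85.00 in, Ȳ = 59.05 in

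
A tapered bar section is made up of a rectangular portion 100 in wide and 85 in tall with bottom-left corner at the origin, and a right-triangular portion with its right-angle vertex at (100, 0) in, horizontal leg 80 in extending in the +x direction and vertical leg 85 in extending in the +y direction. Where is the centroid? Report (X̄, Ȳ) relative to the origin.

X̄ = 71.90 in, Ȳ = 38.45 in

rectangular portion: A = 100 × 85 = 8500.00, centroid at (50.00, 42.50).
triangular portion: A = ½·80·85 = 3400.00, centroid at (126.67, 28.33).
ΣA = 11900.00 in²
ΣAX̄ = (8500.00)(50.00) + (3400.00)(126.67) = 855666.67 in³
ΣAȲ = (8500.00)(42.50) + (3400.00)(28.33) = 457583.33 in³
X̄ = 855666.67 / 11900.00 = 71.90 in
Ȳ = 457583.33 / 11900.00 = 38.45 in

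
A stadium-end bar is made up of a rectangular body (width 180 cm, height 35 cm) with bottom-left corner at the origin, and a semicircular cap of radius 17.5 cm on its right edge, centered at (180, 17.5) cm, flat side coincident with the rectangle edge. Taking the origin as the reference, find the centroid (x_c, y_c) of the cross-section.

rectangular body: A = 180 × 35 = 6300.00, centroid at (90.00, 17.50).
semicircular end: A = ½π·17.5² = 481.06, centroid at (187.43, 17.50).
ΣA = 6781.06 cm², ΣAx_c = 657163.06 cm³, ΣAy_c = 118668.49 cm³.
x_c = 657163.06/6781.06 = 96.91 cm; y_c = 118668.49/6781.06 = 17.50 cm.

x_c = 96.91 cm, y_c = 17.50 cm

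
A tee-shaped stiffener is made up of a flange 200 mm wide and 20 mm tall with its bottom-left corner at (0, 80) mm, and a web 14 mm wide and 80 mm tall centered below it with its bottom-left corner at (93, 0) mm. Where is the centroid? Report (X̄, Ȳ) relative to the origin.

web: A = 14 × 80 = 1120.00, centroid at (100.00, 40.00).
flange: A = 200 × 20 = 4000.00, centroid at (100.00, 90.00).
ΣA = 5120.00 mm²
ΣAX̄ = (1120.00)(100.00) + (4000.00)(100.00) = 512000.00 mm³
ΣAȲ = (1120.00)(40.00) + (4000.00)(90.00) = 404800.00 mm³
X̄ = 512000.00 / 5120.00 = 100.00 mm
Ȳ = 404800.00 / 5120.00 = 79.06 mm

X̄ = 100.00 mm, Ȳ = 79.06 mm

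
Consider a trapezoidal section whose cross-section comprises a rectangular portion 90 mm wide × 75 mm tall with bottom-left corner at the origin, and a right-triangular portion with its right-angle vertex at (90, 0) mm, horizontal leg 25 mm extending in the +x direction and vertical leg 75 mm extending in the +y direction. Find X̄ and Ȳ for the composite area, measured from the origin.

X̄ = 51.50 mm, Ȳ = 35.98 mm

rectangular portion: A = 90 × 75 = 6750.00, centroid at (45.00, 37.50).
triangular portion: A = ½·25·75 = 937.50, centroid at (98.33, 25.00).
ΣA = 7687.50 mm², ΣAX̄ = 395937.50 mm³, ΣAȲ = 276562.50 mm³.
X̄ = 395937.50/7687.50 = 51.50 mm; Ȳ = 276562.50/7687.50 = 35.98 mm.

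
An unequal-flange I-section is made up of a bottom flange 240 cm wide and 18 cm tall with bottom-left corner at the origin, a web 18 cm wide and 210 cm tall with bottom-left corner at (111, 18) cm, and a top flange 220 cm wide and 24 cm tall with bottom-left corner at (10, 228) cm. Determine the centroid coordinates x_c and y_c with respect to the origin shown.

bottom flange: A = 240 × 18 = 4320.00, centroid at (120.00, 9.00).
web: A = 18 × 210 = 3780.00, centroid at (120.00, 123.00).
top flange: A = 220 × 24 = 5280.00, centroid at (120.00, 240.00).
ΣA = 13380.00 cm²
ΣAx_c = (4320.00)(120.00) + (3780.00)(120.00) + (5280.00)(120.00) = 1605600.00 cm³
ΣAy_c = (4320.00)(9.00) + (3780.00)(123.00) + (5280.00)(240.00) = 1771020.00 cm³
x_c = 1605600.00 / 13380.00 = 120.00 cm
y_c = 1771020.00 / 13380.00 = 132.36 cm

x_c = 120.00 cm, y_c = 132.36 cm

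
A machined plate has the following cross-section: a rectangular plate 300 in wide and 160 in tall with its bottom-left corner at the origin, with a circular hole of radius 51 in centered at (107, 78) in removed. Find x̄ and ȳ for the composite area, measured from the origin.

plate: A = 300 × 160 = 48000.00, centroid at (150.00, 80.00).
hole: A = −π·51² = -8171.28, centroid at (107.00, 78.00).
ΣA = 39828.72 in², ΣAx̄ = 6325672.77 in³, ΣAȳ = 3202639.97 in³.
x̄ = 6325672.77/39828.72 = 158.82 in; ȳ = 3202639.97/39828.72 = 80.41 in.

x̄ = 158.82 in, ȳ = 80.41 in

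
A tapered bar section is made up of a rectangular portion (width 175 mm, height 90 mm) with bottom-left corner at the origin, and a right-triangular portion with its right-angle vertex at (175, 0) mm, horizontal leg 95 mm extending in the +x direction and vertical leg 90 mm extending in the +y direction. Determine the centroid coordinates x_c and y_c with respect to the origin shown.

x_c = 112.94 mm, y_c = 41.80 mm

rectangular portion: A = 175 × 90 = 15750.00, centroid at (87.50, 45.00).
triangular portion: A = ½·95·90 = 4275.00, centroid at (206.67, 30.00).
ΣA = 20025.00 mm²
ΣAx_c = (15750.00)(87.50) + (4275.00)(206.67) = 2261625.00 mm³
ΣAy_c = (15750.00)(45.00) + (4275.00)(30.00) = 837000.00 mm³
x_c = 2261625.00 / 20025.00 = 112.94 mm
y_c = 837000.00 / 20025.00 = 41.80 mm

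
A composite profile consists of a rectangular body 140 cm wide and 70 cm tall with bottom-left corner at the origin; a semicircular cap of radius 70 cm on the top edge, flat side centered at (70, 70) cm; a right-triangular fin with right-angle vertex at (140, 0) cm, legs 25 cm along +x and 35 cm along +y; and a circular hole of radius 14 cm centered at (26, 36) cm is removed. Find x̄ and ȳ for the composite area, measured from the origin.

x̄ = 73.54 cm, ȳ = 63.13 cm

rectangular body: A = 140 × 70 = 9800.00, centroid at (70.00, 35.00).
semicircular top: A = ½π·70² = 7696.90, centroid at (70.00, 99.71).
triangular fin: A = ½·25·35 = 437.50, centroid at (148.33, 11.67).
hole: A = −π·14² = -615.75, centroid at (26.00, 36.00).
ΣA = 17318.65 cm²
ΣAx̄ = (9800.00)(70.00) + (7696.90)(70.00) + (437.50)(148.33) + (-615.75)(26.00) = 1273669.42 cm³
ΣAȳ = (9800.00)(35.00) + (7696.90)(99.71) + (437.50)(11.67) + (-615.75)(36.00) = 1093386.90 cm³
x̄ = 1273669.42 / 17318.65 = 73.54 cm
ȳ = 1093386.90 / 17318.65 = 63.13 cm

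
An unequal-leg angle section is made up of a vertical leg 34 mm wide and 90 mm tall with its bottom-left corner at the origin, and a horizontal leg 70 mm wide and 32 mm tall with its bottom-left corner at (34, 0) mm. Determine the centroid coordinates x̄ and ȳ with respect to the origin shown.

Part | A | x̄ᵢ | ȳᵢ | A·x̄ᵢ | A·ȳᵢ
vertical leg | 3060.00 | 17.00 | 45.00 | 52020.00 | 137700.00
horizontal leg | 2240.00 | 69.00 | 16.00 | 154560.00 | 35840.00
Σ | 5300.00 |  |  | 206580.00 | 173540.00
x̄ = 206580.00 / 5300.00 = 38.98 mm
ȳ = 173540.00 / 5300.00 = 32.74 mm

x̄ = 38.98 mm, ȳ = 32.74 mm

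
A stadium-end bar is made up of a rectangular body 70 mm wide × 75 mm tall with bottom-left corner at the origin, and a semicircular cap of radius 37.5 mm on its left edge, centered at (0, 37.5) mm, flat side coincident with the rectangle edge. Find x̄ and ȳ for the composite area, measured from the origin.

rectangular body: A = 70 × 75 = 5250.00, centroid at (35.00, 37.50).
semicircular end: A = ½π·37.5² = 2208.93, centroid at (-15.92, 37.50).
ΣA = 7458.93 mm², ΣAx̄ = 148593.75 mm³, ΣAȳ = 279709.96 mm³.
x̄ = 148593.75/7458.93 = 19.92 mm; ȳ = 279709.96/7458.93 = 37.50 mm.

x̄ = 19.92 mm, ȳ = 37.50 mm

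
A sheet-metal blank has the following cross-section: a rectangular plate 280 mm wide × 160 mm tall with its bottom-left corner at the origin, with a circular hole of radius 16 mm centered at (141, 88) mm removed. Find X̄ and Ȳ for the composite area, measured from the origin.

X̄ = 139.98 mm, Ȳ = 79.85 mm

Part | A | x̄ᵢ | ȳᵢ | A·x̄ᵢ | A·ȳᵢ
plate | 44800.00 | 140.00 | 80.00 | 6272000.00 | 3584000.00
hole | -804.25 | 141.00 | 88.00 | -113398.93 | -70773.80
Σ | 43995.75 |  |  | 6158601.07 | 3513226.20
X̄ = 6158601.07 / 43995.75 = 139.98 mm
Ȳ = 3513226.20 / 43995.75 = 79.85 mm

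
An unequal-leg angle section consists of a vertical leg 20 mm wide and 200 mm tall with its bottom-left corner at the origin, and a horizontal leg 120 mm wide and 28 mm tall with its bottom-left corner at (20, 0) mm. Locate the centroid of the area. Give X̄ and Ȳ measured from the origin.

X̄ = 41.96 mm, Ȳ = 60.74 mm

vertical leg: A = 20 × 200 = 4000.00, centroid at (10.00, 100.00).
horizontal leg: A = 120 × 28 = 3360.00, centroid at (80.00, 14.00).
ΣA = 7360.00 mm²
ΣAX̄ = (4000.00)(10.00) + (3360.00)(80.00) = 308800.00 mm³
ΣAȲ = (4000.00)(100.00) + (3360.00)(14.00) = 447040.00 mm³
X̄ = 308800.00 / 7360.00 = 41.96 mm
Ȳ = 447040.00 / 7360.00 = 60.74 mm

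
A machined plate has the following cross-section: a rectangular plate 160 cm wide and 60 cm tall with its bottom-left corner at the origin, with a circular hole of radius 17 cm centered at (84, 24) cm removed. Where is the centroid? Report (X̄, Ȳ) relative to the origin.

X̄ = 79.58 cm, Ȳ = 30.63 cm

plate: A = 160 × 60 = 9600.00, centroid at (80.00, 30.00).
hole: A = −π·17² = -907.92, centroid at (84.00, 24.00).
ΣA = 8692.08 cm²
ΣAX̄ = (9600.00)(80.00) + (-907.92)(84.00) = 691734.70 cm³
ΣAȲ = (9600.00)(30.00) + (-907.92)(24.00) = 266209.91 cm³
X̄ = 691734.70 / 8692.08 = 79.58 cm
Ȳ = 266209.91 / 8692.08 = 30.63 cm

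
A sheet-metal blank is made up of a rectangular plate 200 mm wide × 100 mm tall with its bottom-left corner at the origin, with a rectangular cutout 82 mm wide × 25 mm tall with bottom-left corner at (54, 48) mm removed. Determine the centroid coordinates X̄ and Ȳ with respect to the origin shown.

X̄ = 100.57 mm, Ȳ = 48.80 mm

plate: A = 200 × 100 = 20000.00, centroid at (100.00, 50.00).
hole: A = −(82 × 25) = -2050.00, centroid at (95.00, 60.50).
ΣA = 17950.00 mm², ΣAX̄ = 1805250.00 mm³, ΣAȲ = 875975.00 mm³.
X̄ = 1805250.00/17950.00 = 100.57 mm; Ȳ = 875975.00/17950.00 = 48.80 mm.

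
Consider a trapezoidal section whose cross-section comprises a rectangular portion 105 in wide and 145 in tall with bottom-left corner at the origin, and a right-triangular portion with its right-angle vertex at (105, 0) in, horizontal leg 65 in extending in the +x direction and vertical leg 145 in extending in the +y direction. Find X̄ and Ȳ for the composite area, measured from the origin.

X̄ = 70.03 in, Ȳ = 66.79 in

rectangular portion: A = 105 × 145 = 15225.00, centroid at (52.50, 72.50).
triangular portion: A = ½·65·145 = 4712.50, centroid at (126.67, 48.33).
ΣA = 19937.50 in², ΣAX̄ = 1396229.17 in³, ΣAȲ = 1331583.33 in³.
X̄ = 1396229.17/19937.50 = 70.03 in; Ȳ = 1331583.33/19937.50 = 66.79 in.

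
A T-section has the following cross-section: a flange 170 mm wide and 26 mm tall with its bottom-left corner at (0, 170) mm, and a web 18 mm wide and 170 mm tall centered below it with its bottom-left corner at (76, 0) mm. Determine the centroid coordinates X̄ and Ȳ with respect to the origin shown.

X̄ = 85.00 mm, Ȳ = 142.91 mm

web: A = 18 × 170 = 3060.00, centroid at (85.00, 85.00).
flange: A = 170 × 26 = 4420.00, centroid at (85.00, 183.00).
ΣA = 7480.00 mm², ΣAX̄ = 635800.00 mm³, ΣAȲ = 1068960.00 mm³.
X̄ = 635800.00/7480.00 = 85.00 mm; Ȳ = 1068960.00/7480.00 = 142.91 mm.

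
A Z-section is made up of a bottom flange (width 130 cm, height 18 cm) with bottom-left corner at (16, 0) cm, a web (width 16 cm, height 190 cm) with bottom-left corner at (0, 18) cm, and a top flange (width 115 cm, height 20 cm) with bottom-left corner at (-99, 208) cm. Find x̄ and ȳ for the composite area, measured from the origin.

bottom flange: A = 130 × 18 = 2340.00, centroid at (81.00, 9.00).
web: A = 16 × 190 = 3040.00, centroid at (8.00, 113.00).
top flange: A = 115 × 20 = 2300.00, centroid at (-41.50, 218.00).
ΣA = 7680.00 cm², ΣAx̄ = 118410.00 cm³, ΣAȳ = 865980.00 cm³.
x̄ = 118410.00/7680.00 = 15.42 cm; ȳ = 865980.00/7680.00 = 112.76 cm.

x̄ = 15.42 cm, ȳ = 112.76 cm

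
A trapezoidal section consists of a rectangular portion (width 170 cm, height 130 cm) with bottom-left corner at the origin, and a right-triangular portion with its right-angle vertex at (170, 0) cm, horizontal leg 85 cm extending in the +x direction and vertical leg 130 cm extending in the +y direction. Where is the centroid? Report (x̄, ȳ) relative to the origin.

rectangular portion: A = 170 × 130 = 22100.00, centroid at (85.00, 65.00).
triangular portion: A = ½·85·130 = 5525.00, centroid at (198.33, 43.33).
ΣA = 27625.00 cm², ΣAx̄ = 2974291.67 cm³, ΣAȳ = 1675916.67 cm³.
x̄ = 2974291.67/27625.00 = 107.67 cm; ȳ = 1675916.67/27625.00 = 60.67 cm.

x̄ = 107.67 cm, ȳ = 60.67 cm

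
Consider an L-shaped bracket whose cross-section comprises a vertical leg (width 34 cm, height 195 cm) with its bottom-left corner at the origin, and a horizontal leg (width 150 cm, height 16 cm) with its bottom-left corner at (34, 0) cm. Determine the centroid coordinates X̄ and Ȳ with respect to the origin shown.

vertical leg: A = 34 × 195 = 6630.00, centroid at (17.00, 97.50).
horizontal leg: A = 150 × 16 = 2400.00, centroid at (109.00, 8.00).
ΣA = 9030.00 cm²
ΣAX̄ = (6630.00)(17.00) + (2400.00)(109.00) = 374310.00 cm³
ΣAȲ = (6630.00)(97.50) + (2400.00)(8.00) = 665625.00 cm³
X̄ = 374310.00 / 9030.00 = 41.45 cm
Ȳ = 665625.00 / 9030.00 = 73.71 cm

X̄ = 41.45 cm, Ȳ = 73.71 cm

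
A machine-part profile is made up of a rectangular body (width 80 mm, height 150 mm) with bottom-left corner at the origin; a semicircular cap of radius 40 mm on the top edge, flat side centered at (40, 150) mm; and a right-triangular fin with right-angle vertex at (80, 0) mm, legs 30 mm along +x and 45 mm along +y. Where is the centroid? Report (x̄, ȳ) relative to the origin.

Part | A | x̄ᵢ | ȳᵢ | A·x̄ᵢ | A·ȳᵢ
rectangular body | 12000.00 | 40.00 | 75.00 | 480000.00 | 900000.00
semicircular top | 2513.27 | 40.00 | 166.98 | 100530.96 | 419657.79
triangular fin | 675.00 | 90.00 | 15.00 | 60750.00 | 10125.00
Σ | 15188.27 |  |  | 641280.96 | 1329782.79
x̄ = 641280.96 / 15188.27 = 42.22 mm
ȳ = 1329782.79 / 15188.27 = 87.55 mm

x̄ = 42.22 mm, ȳ = 87.55 mm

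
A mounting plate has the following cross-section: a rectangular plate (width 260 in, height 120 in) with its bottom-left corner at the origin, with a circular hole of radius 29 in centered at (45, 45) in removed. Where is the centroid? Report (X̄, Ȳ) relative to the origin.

X̄ = 137.86 in, Ȳ = 61.39 in

plate: A = 260 × 120 = 31200.00, centroid at (130.00, 60.00).
hole: A = −π·29² = -2642.08, centroid at (45.00, 45.00).
ΣA = 28557.92 in², ΣAX̄ = 3937106.43 in³, ΣAȲ = 1753106.43 in³.
X̄ = 3937106.43/28557.92 = 137.86 in; Ȳ = 1753106.43/28557.92 = 61.39 in.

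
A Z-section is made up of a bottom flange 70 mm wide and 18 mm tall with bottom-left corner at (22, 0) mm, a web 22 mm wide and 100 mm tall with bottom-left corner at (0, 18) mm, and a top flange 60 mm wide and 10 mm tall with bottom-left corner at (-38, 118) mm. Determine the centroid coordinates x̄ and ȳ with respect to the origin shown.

x̄ = 22.47 mm, ȳ = 57.82 mm

bottom flange: A = 70 × 18 = 1260.00, centroid at (57.00, 9.00).
web: A = 22 × 100 = 2200.00, centroid at (11.00, 68.00).
top flange: A = 60 × 10 = 600.00, centroid at (-8.00, 123.00).
ΣA = 4060.00 mm²
ΣAx̄ = (1260.00)(57.00) + (2200.00)(11.00) + (600.00)(-8.00) = 91220.00 mm³
ΣAȳ = (1260.00)(9.00) + (2200.00)(68.00) + (600.00)(123.00) = 234740.00 mm³
x̄ = 91220.00 / 4060.00 = 22.47 mm
ȳ = 234740.00 / 4060.00 = 57.82 mm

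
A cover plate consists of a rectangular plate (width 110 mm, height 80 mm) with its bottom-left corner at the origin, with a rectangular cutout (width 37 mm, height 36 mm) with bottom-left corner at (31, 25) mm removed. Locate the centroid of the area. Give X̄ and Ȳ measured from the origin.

plate: A = 110 × 80 = 8800.00, centroid at (55.00, 40.00).
hole: A = −(37 × 36) = -1332.00, centroid at (49.50, 43.00).
ΣA = 7468.00 mm², ΣAX̄ = 418066.00 mm³, ΣAȲ = 294724.00 mm³.
X̄ = 418066.00/7468.00 = 55.98 mm; Ȳ = 294724.00/7468.00 = 39.46 mm.

X̄ = 55.98 mm, Ȳ = 39.46 mm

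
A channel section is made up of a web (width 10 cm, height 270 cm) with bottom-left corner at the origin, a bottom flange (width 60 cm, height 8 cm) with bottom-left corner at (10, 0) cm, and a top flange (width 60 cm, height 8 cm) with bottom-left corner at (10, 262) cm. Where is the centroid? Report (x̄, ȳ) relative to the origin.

web: A = 10 × 270 = 2700.00, centroid at (5.00, 135.00).
bottom flange: A = 60 × 8 = 480.00, centroid at (40.00, 4.00).
top flange: A = 60 × 8 = 480.00, centroid at (40.00, 266.00).
ΣA = 3660.00 cm², ΣAx̄ = 51900.00 cm³, ΣAȳ = 494100.00 cm³.
x̄ = 51900.00/3660.00 = 14.18 cm; ȳ = 494100.00/3660.00 = 135.00 cm.

x̄ = 14.18 cm, ȳ = 135.00 cm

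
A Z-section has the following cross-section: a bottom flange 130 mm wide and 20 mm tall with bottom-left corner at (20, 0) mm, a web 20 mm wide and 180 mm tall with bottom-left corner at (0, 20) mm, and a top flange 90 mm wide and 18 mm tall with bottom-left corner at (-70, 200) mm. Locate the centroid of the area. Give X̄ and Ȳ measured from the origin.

bottom flange: A = 130 × 20 = 2600.00, centroid at (85.00, 10.00).
web: A = 20 × 180 = 3600.00, centroid at (10.00, 110.00).
top flange: A = 90 × 18 = 1620.00, centroid at (-25.00, 209.00).
ΣA = 7820.00 mm²
ΣAX̄ = (2600.00)(85.00) + (3600.00)(10.00) + (1620.00)(-25.00) = 216500.00 mm³
ΣAȲ = (2600.00)(10.00) + (3600.00)(110.00) + (1620.00)(209.00) = 760580.00 mm³
X̄ = 216500.00 / 7820.00 = 27.69 mm
Ȳ = 760580.00 / 7820.00 = 97.26 mm

X̄ = 27.69 mm, Ȳ = 97.26 mm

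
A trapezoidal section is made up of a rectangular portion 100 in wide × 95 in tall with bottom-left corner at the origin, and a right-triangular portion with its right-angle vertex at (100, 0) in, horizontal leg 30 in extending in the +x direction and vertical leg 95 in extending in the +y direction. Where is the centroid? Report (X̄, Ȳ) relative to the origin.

rectangular portion: A = 100 × 95 = 9500.00, centroid at (50.00, 47.50).
triangular portion: A = ½·30·95 = 1425.00, centroid at (110.00, 31.67).
ΣA = 10925.00 in², ΣAX̄ = 631750.00 in³, ΣAȲ = 496375.00 in³.
X̄ = 631750.00/10925.00 = 57.83 in; Ȳ = 496375.00/10925.00 = 45.43 in.

X̄ = 57.83 in, Ȳ = 45.43 in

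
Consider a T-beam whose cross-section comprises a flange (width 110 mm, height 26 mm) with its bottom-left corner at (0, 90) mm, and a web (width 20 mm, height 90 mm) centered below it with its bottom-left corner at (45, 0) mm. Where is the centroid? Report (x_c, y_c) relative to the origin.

web: A = 20 × 90 = 1800.00, centroid at (55.00, 45.00).
flange: A = 110 × 26 = 2860.00, centroid at (55.00, 103.00).
ΣA = 4660.00 mm²
ΣAx_c = (1800.00)(55.00) + (2860.00)(55.00) = 256300.00 mm³
ΣAy_c = (1800.00)(45.00) + (2860.00)(103.00) = 375580.00 mm³
x_c = 256300.00 / 4660.00 = 55.00 mm
y_c = 375580.00 / 4660.00 = 80.60 mm

x_c = 55.00 mm, y_c = 80.60 mm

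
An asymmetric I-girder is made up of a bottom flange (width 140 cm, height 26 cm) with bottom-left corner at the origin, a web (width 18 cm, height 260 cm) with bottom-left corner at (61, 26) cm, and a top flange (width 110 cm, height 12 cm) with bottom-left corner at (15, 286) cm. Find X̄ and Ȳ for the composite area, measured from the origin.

bottom flange: A = 140 × 26 = 3640.00, centroid at (70.00, 13.00).
web: A = 18 × 260 = 4680.00, centroid at (70.00, 156.00).
top flange: A = 110 × 12 = 1320.00, centroid at (70.00, 292.00).
ΣA = 9640.00 cm², ΣAX̄ = 674800.00 cm³, ΣAȲ = 1162840.00 cm³.
X̄ = 674800.00/9640.00 = 70.00 cm; Ȳ = 1162840.00/9640.00 = 120.63 cm.

X̄ = 70.00 cm, Ȳ = 120.63 cm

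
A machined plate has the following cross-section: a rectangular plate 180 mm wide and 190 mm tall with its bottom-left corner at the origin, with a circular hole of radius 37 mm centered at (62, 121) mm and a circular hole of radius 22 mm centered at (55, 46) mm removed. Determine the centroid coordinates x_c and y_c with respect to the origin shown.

x_c = 96.12 mm, y_c = 93.69 mm

plate: A = 180 × 190 = 34200.00, centroid at (90.00, 95.00).
hole 1: A = −π·37² = -4300.84, centroid at (62.00, 121.00).
hole 2: A = −π·22² = -1520.53, centroid at (55.00, 46.00).
ΣA = 28378.63 mm²
ΣAx_c = (34200.00)(90.00) + (-4300.84)(62.00) + (-1520.53)(55.00) = 2727718.70 mm³
ΣAy_c = (34200.00)(95.00) + (-4300.84)(121.00) + (-1520.53)(46.00) = 2658653.90 mm³
x_c = 2727718.70 / 28378.63 = 96.12 mm
y_c = 2658653.90 / 28378.63 = 93.69 mm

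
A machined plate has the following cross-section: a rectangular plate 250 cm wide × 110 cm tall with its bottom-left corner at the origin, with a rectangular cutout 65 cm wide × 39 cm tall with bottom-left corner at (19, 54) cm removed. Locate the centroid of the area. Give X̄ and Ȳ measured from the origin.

X̄ = 132.46 cm, Ȳ = 53.12 cm

plate: A = 250 × 110 = 27500.00, centroid at (125.00, 55.00).
hole: A = −(65 × 39) = -2535.00, centroid at (51.50, 73.50).
ΣA = 24965.00 cm²
ΣAX̄ = (27500.00)(125.00) + (-2535.00)(51.50) = 3306947.50 cm³
ΣAȲ = (27500.00)(55.00) + (-2535.00)(73.50) = 1326177.50 cm³
X̄ = 3306947.50 / 24965.00 = 132.46 cm
Ȳ = 1326177.50 / 24965.00 = 53.12 cm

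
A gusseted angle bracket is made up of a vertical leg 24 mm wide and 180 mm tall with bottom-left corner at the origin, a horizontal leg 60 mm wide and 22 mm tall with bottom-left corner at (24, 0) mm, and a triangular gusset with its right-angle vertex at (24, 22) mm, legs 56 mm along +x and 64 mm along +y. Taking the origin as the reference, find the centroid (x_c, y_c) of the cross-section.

vertical leg: A = 24 × 180 = 4320.00, centroid at (12.00, 90.00).
horizontal leg: A = 60 × 22 = 1320.00, centroid at (54.00, 11.00).
gusset: A = ½·56·64 = 1792.00, centroid at (42.67, 43.33).
ΣA = 7432.00 mm², ΣAx_c = 199578.67 mm³, ΣAy_c = 480973.33 mm³.
x_c = 199578.67/7432.00 = 26.85 mm; y_c = 480973.33/7432.00 = 64.72 mm.

x_c = 26.85 mm, y_c = 64.72 mm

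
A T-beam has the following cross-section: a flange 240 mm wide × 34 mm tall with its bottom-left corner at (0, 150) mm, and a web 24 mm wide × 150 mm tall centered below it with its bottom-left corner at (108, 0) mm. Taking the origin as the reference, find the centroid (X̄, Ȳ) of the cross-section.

web: A = 24 × 150 = 3600.00, centroid at (120.00, 75.00).
flange: A = 240 × 34 = 8160.00, centroid at (120.00, 167.00).
ΣA = 11760.00 mm², ΣAX̄ = 1411200.00 mm³, ΣAȲ = 1632720.00 mm³.
X̄ = 1411200.00/11760.00 = 120.00 mm; Ȳ = 1632720.00/11760.00 = 138.84 mm.

X̄ = 120.00 mm, Ȳ = 138.84 mm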